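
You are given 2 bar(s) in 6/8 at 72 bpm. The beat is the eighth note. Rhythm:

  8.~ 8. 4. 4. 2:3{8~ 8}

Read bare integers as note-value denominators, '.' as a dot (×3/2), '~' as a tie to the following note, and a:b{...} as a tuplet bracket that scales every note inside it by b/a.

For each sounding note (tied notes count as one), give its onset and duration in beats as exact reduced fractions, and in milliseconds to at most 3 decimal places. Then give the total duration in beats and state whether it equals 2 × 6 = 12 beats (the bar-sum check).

1) 0.0ms=0b +2500.0ms=3b
2) 2500.0ms=3b +2500.0ms=3b
3) 5000.0ms=6b +2500.0ms=3b
4) 7500.0ms=9b +2500.0ms=3b
Σ=12b of 12 (72bpm 6/8) — PASS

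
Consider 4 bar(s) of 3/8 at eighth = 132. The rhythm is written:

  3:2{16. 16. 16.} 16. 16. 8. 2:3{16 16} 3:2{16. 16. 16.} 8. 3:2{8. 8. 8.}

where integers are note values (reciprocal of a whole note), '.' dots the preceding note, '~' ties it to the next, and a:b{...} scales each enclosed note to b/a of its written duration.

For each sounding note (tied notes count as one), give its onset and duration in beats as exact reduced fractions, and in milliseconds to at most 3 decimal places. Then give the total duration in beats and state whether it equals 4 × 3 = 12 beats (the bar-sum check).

1) 0.0ms=0b +227.273ms=1/2b
2) 227.273ms=1/2b +227.273ms=1/2b
3) 454.545ms=1b +227.273ms=1/2b
4) 681.818ms=3/2b +340.909ms=3/4b
5) 1022.727ms=9/4b +340.909ms=3/4b
6) 1363.636ms=3b +681.818ms=3/2b
7) 2045.455ms=9/2b +340.909ms=3/4b
8) 2386.364ms=21/4b +340.909ms=3/4b
9) 2727.273ms=6b +227.273ms=1/2b
10) 2954.545ms=13/2b +227.273ms=1/2b
11) 3181.818ms=7b +227.273ms=1/2b
12) 3409.091ms=15/2b +681.818ms=3/2b
13) 4090.909ms=9b +454.545ms=1b
14) 4545.455ms=10b +454.545ms=1b
15) 5000.0ms=11b +454.545ms=1b
Σ=12b of 12 (132bpm 3/8) — PASS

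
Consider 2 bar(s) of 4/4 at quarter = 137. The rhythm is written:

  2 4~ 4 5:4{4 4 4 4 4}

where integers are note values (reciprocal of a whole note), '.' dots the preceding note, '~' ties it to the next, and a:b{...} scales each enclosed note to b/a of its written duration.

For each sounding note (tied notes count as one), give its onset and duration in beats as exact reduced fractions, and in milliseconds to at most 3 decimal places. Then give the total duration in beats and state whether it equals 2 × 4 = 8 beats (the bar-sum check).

1) 0.0ms=0b +875.912ms=2b
2) 875.912ms=2b +875.912ms=2b
3) 1751.825ms=4b +350.365ms=4/5b
4) 2102.19ms=24/5b +350.365ms=4/5b
5) 2452.555ms=28/5b +350.365ms=4/5b
6) 2802.92ms=32/5b +350.365ms=4/5b
7) 3153.285ms=36/5b +350.365ms=4/5b
Σ=8b of 8 (137bpm 4/4) — PASS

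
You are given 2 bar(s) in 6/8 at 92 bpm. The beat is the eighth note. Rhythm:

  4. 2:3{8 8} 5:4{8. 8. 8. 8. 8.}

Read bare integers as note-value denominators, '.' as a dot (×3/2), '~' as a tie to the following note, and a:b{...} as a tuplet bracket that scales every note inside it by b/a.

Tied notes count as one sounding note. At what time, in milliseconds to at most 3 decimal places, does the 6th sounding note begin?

1. 0.0ms @ 0 + 1956.522ms (3)
2. 1956.522ms @ 3 + 978.261ms (3/2)
3. 2934.783ms @ 9/2 + 978.261ms (3/2)
4. 3913.043ms @ 6 + 782.609ms (6/5)
5. 4695.652ms @ 36/5 + 782.609ms (6/5)
6. 5478.261ms @ 42/5 + 782.609ms (6/5)
7. 6260.87ms @ 48/5 + 782.609ms (6/5)
8. 7043.478ms @ 54/5 + 782.609ms (6/5)

note 6 onset = 42/5b = 5478.261ms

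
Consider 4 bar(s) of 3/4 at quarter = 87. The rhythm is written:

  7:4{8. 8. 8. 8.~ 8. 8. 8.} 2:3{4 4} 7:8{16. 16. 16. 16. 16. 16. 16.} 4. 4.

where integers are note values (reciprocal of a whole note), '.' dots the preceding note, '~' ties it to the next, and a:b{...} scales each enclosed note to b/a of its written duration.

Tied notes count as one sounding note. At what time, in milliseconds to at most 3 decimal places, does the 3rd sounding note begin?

note 3 onset = 6/7b = 591.133ms

1. 0.0ms @ 0 + 295.567ms (3/7)
2. 295.567ms @ 3/7 + 295.567ms (3/7)
3. 591.133ms @ 6/7 + 295.567ms (3/7)
4. 886.7ms @ 9/7 + 591.133ms (6/7)
5. 1477.833ms @ 15/7 + 295.567ms (3/7)
6. 1773.399ms @ 18/7 + 295.567ms (3/7)
7. 2068.966ms @ 3 + 1034.483ms (3/2)
8. 3103.448ms @ 9/2 + 1034.483ms (3/2)
9. 4137.931ms @ 6 + 295.567ms (3/7)
10. 4433.498ms @ 45/7 + 295.567ms (3/7)
11. 4729.064ms @ 48/7 + 295.567ms (3/7)
12. 5024.631ms @ 51/7 + 295.567ms (3/7)
13. 5320.197ms @ 54/7 + 295.567ms (3/7)
14. 5615.764ms @ 57/7 + 295.567ms (3/7)
15. 5911.33ms @ 60/7 + 295.567ms (3/7)
16. 6206.897ms @ 9 + 1034.483ms (3/2)
17. 7241.379ms @ 21/2 + 1034.483ms (3/2)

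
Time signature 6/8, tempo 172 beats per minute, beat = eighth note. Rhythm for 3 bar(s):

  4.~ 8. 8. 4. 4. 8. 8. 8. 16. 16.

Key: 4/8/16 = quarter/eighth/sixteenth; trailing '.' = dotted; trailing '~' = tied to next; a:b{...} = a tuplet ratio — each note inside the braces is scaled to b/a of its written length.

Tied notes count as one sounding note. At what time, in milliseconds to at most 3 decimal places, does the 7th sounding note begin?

1. 0.0ms @ 0 + 1569.767ms (9/2)
2. 1569.767ms @ 9/2 + 523.256ms (3/2)
3. 2093.023ms @ 6 + 1046.512ms (3)
4. 3139.535ms @ 9 + 1046.512ms (3)
5. 4186.047ms @ 12 + 523.256ms (3/2)
6. 4709.302ms @ 27/2 + 523.256ms (3/2)
7. 5232.558ms @ 15 + 523.256ms (3/2)
8. 5755.814ms @ 33/2 + 261.628ms (3/4)
9. 6017.442ms @ 69/4 + 261.628ms (3/4)

note 7 onset = 15b = 5232.558ms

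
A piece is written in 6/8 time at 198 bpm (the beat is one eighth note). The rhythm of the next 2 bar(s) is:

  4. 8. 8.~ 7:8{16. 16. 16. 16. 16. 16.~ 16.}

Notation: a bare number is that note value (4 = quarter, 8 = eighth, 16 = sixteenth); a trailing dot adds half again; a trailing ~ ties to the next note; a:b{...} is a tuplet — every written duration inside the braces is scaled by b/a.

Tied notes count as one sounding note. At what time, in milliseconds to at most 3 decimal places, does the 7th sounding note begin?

1. 0.0ms @ 0 + 909.091ms (3)
2. 909.091ms @ 3 + 454.545ms (3/2)
3. 1363.636ms @ 9/2 + 714.286ms (33/14)
4. 2077.922ms @ 48/7 + 259.74ms (6/7)
5. 2337.662ms @ 54/7 + 259.74ms (6/7)
6. 2597.403ms @ 60/7 + 259.74ms (6/7)
7. 2857.143ms @ 66/7 + 259.74ms (6/7)
8. 3116.883ms @ 72/7 + 519.481ms (12/7)

note 7 onset = 66/7b = 2857.143ms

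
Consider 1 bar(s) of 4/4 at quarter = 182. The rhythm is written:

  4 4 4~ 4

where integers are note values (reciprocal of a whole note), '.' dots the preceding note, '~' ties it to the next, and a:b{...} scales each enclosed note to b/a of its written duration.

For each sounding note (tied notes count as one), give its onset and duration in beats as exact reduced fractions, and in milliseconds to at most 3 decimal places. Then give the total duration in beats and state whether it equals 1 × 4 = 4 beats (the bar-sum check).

1) 0.0ms=0b +329.67ms=1b
2) 329.67ms=1b +329.67ms=1b
3) 659.341ms=2b +659.341ms=2b
Σ=4b of 4 (182bpm 4/4) — PASS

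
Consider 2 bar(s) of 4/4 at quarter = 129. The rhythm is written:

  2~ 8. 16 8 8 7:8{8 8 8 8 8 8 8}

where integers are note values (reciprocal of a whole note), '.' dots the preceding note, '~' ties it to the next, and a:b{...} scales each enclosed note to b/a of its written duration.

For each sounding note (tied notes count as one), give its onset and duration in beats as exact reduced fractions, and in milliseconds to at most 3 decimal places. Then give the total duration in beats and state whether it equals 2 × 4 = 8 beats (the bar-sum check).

1) 0.0ms=0b +1279.07ms=11/4b
2) 1279.07ms=11/4b +116.279ms=1/4b
3) 1395.349ms=3b +232.558ms=1/2b
4) 1627.907ms=7/2b +232.558ms=1/2b
5) 1860.465ms=4b +265.781ms=4/7b
6) 2126.246ms=32/7b +265.781ms=4/7b
7) 2392.027ms=36/7b +265.781ms=4/7b
8) 2657.807ms=40/7b +265.781ms=4/7b
9) 2923.588ms=44/7b +265.781ms=4/7b
10) 3189.369ms=48/7b +265.781ms=4/7b
11) 3455.15ms=52/7b +265.781ms=4/7b
Σ=8b of 8 (129bpm 4/4) — PASS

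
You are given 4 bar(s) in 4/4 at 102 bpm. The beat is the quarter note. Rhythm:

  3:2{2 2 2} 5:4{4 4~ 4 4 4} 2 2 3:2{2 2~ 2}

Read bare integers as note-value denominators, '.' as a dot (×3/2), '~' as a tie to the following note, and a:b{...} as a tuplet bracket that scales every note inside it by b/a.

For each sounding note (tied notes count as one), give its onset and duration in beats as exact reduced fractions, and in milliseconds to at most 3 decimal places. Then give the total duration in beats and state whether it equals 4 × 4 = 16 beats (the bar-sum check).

1) 0.0ms=0b +784.314ms=4/3b
2) 784.314ms=4/3b +784.314ms=4/3b
3) 1568.627ms=8/3b +784.314ms=4/3b
4) 2352.941ms=4b +470.588ms=4/5b
5) 2823.529ms=24/5b +941.176ms=8/5b
6) 3764.706ms=32/5b +470.588ms=4/5b
7) 4235.294ms=36/5b +470.588ms=4/5b
8) 4705.882ms=8b +1176.471ms=2b
9) 5882.353ms=10b +1176.471ms=2b
10) 7058.824ms=12b +784.314ms=4/3b
11) 7843.137ms=40/3b +1568.627ms=8/3b
Σ=16b of 16 (102bpm 4/4) — PASS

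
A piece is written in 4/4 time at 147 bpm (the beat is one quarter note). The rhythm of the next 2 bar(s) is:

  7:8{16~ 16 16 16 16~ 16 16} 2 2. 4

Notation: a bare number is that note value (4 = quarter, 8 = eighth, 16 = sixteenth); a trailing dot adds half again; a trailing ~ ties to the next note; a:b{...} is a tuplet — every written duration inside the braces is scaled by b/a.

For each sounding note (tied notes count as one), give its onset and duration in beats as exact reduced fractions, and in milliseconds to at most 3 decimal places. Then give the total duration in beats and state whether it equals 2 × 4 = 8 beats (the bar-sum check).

1) 0.0ms=0b +233.236ms=4/7b
2) 233.236ms=4/7b +116.618ms=2/7b
3) 349.854ms=6/7b +116.618ms=2/7b
4) 466.472ms=8/7b +233.236ms=4/7b
5) 699.708ms=12/7b +116.618ms=2/7b
6) 816.327ms=2b +816.327ms=2b
7) 1632.653ms=4b +1224.49ms=3b
8) 2857.143ms=7b +408.163ms=1b
Σ=8b of 8 (147bpm 4/4) — PASS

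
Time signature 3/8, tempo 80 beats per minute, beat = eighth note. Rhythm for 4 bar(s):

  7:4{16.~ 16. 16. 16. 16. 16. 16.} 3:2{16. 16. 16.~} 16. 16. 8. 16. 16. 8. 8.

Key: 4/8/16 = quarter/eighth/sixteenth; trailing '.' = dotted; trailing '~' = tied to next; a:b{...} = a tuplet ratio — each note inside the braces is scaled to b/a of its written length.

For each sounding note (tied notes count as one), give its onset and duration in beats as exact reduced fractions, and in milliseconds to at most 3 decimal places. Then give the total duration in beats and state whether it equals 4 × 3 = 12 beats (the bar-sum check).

1) 0.0ms=0b +642.857ms=6/7b
2) 642.857ms=6/7b +321.429ms=3/7b
3) 964.286ms=9/7b +321.429ms=3/7b
4) 1285.714ms=12/7b +321.429ms=3/7b
5) 1607.143ms=15/7b +321.429ms=3/7b
6) 1928.571ms=18/7b +321.429ms=3/7b
7) 2250.0ms=3b +375.0ms=1/2b
8) 2625.0ms=7/2b +375.0ms=1/2b
9) 3000.0ms=4b +937.5ms=5/4b
10) 3937.5ms=21/4b +562.5ms=3/4b
11) 4500.0ms=6b +1125.0ms=3/2b
12) 5625.0ms=15/2b +562.5ms=3/4b
13) 6187.5ms=33/4b +562.5ms=3/4b
14) 6750.0ms=9b +1125.0ms=3/2b
15) 7875.0ms=21/2b +1125.0ms=3/2b
Σ=12b of 12 (80bpm 3/8) — PASS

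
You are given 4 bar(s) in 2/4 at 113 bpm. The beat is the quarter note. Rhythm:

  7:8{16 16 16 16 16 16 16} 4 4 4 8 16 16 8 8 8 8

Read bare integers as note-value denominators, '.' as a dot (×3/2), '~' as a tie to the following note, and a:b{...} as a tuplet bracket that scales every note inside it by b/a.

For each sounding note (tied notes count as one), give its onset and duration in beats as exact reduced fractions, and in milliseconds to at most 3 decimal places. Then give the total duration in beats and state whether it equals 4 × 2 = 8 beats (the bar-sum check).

1) 0.0ms=0b +151.707ms=2/7b
2) 151.707ms=2/7b +151.707ms=2/7b
3) 303.413ms=4/7b +151.707ms=2/7b
4) 455.12ms=6/7b +151.707ms=2/7b
5) 606.827ms=8/7b +151.707ms=2/7b
6) 758.534ms=10/7b +151.707ms=2/7b
7) 910.24ms=12/7b +151.707ms=2/7b
8) 1061.947ms=2b +530.973ms=1b
9) 1592.92ms=3b +530.973ms=1b
10) 2123.894ms=4b +530.973ms=1b
11) 2654.867ms=5b +265.487ms=1/2b
12) 2920.354ms=11/2b +132.743ms=1/4b
13) 3053.097ms=23/4b +132.743ms=1/4b
14) 3185.841ms=6b +265.487ms=1/2b
15) 3451.327ms=13/2b +265.487ms=1/2b
16) 3716.814ms=7b +265.487ms=1/2b
17) 3982.301ms=15/2b +265.487ms=1/2b
Σ=8b of 8 (113bpm 2/4) — PASS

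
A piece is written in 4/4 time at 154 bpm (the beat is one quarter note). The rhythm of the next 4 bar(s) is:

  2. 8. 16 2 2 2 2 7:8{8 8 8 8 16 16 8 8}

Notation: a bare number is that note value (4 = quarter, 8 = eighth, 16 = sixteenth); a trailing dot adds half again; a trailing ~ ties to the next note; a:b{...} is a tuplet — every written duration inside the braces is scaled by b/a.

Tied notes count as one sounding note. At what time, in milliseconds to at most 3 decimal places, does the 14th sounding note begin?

1. 0.0ms @ 0 + 1168.831ms (3)
2. 1168.831ms @ 3 + 292.208ms (3/4)
3. 1461.039ms @ 15/4 + 97.403ms (1/4)
4. 1558.442ms @ 4 + 779.221ms (2)
5. 2337.662ms @ 6 + 779.221ms (2)
6. 3116.883ms @ 8 + 779.221ms (2)
7. 3896.104ms @ 10 + 779.221ms (2)
8. 4675.325ms @ 12 + 222.635ms (4/7)
9. 4897.959ms @ 88/7 + 222.635ms (4/7)
10. 5120.594ms @ 92/7 + 222.635ms (4/7)
11. 5343.228ms @ 96/7 + 222.635ms (4/7)
12. 5565.863ms @ 100/7 + 111.317ms (2/7)
13. 5677.18ms @ 102/7 + 111.317ms (2/7)
14. 5788.497ms @ 104/7 + 222.635ms (4/7)
15. 6011.132ms @ 108/7 + 222.635ms (4/7)

note 14 onset = 104/7b = 5788.497ms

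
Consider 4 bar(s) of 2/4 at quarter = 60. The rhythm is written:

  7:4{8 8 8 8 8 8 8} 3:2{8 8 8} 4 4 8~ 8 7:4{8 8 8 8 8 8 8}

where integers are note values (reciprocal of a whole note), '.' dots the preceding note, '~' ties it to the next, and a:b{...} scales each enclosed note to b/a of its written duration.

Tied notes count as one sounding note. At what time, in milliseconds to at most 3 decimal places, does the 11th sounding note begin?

1. 0.0ms @ 0 + 285.714ms (2/7)
2. 285.714ms @ 2/7 + 285.714ms (2/7)
3. 571.429ms @ 4/7 + 285.714ms (2/7)
4. 857.143ms @ 6/7 + 285.714ms (2/7)
5. 1142.857ms @ 8/7 + 285.714ms (2/7)
6. 1428.571ms @ 10/7 + 285.714ms (2/7)
7. 1714.286ms @ 12/7 + 285.714ms (2/7)
8. 2000.0ms @ 2 + 333.333ms (1/3)
9. 2333.333ms @ 7/3 + 333.333ms (1/3)
10. 2666.667ms @ 8/3 + 333.333ms (1/3)
11. 3000.0ms @ 3 + 1000.0ms (1)
12. 4000.0ms @ 4 + 1000.0ms (1)
13. 5000.0ms @ 5 + 1000.0ms (1)
14. 6000.0ms @ 6 + 285.714ms (2/7)
15. 6285.714ms @ 44/7 + 285.714ms (2/7)
16. 6571.429ms @ 46/7 + 285.714ms (2/7)
17. 6857.143ms @ 48/7 + 285.714ms (2/7)
18. 7142.857ms @ 50/7 + 285.714ms (2/7)
19. 7428.571ms @ 52/7 + 285.714ms (2/7)
20. 7714.286ms @ 54/7 + 285.714ms (2/7)

note 11 onset = 3b = 3000.0ms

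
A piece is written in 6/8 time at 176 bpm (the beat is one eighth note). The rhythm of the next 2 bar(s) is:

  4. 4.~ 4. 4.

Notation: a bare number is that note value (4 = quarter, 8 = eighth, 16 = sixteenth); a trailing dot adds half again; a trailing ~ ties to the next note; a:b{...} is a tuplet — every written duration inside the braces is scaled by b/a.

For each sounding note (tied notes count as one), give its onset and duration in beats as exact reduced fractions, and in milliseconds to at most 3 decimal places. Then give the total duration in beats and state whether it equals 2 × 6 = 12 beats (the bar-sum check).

1) 0.0ms=0b +1022.727ms=3b
2) 1022.727ms=3b +2045.455ms=6b
3) 3068.182ms=9b +1022.727ms=3b
Σ=12b of 12 (176bpm 6/8) — PASS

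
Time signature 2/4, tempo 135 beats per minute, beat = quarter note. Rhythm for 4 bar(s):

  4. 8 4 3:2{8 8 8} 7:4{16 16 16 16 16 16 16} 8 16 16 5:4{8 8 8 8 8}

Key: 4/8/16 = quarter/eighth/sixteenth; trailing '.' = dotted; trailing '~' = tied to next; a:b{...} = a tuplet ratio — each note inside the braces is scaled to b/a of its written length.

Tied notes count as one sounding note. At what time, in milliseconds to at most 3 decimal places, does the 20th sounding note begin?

1. 0.0ms @ 0 + 666.667ms (3/2)
2. 666.667ms @ 3/2 + 222.222ms (1/2)
3. 888.889ms @ 2 + 444.444ms (1)
4. 1333.333ms @ 3 + 148.148ms (1/3)
5. 1481.481ms @ 10/3 + 148.148ms (1/3)
6. 1629.63ms @ 11/3 + 148.148ms (1/3)
7. 1777.778ms @ 4 + 63.492ms (1/7)
8. 1841.27ms @ 29/7 + 63.492ms (1/7)
9. 1904.762ms @ 30/7 + 63.492ms (1/7)
10. 1968.254ms @ 31/7 + 63.492ms (1/7)
11. 2031.746ms @ 32/7 + 63.492ms (1/7)
12. 2095.238ms @ 33/7 + 63.492ms (1/7)
13. 2158.73ms @ 34/7 + 63.492ms (1/7)
14. 2222.222ms @ 5 + 222.222ms (1/2)
15. 2444.444ms @ 11/2 + 111.111ms (1/4)
16. 2555.556ms @ 23/4 + 111.111ms (1/4)
17. 2666.667ms @ 6 + 177.778ms (2/5)
18. 2844.444ms @ 32/5 + 177.778ms (2/5)
19. 3022.222ms @ 34/5 + 177.778ms (2/5)
20. 3200.0ms @ 36/5 + 177.778ms (2/5)
21. 3377.778ms @ 38/5 + 177.778ms (2/5)

note 20 onset = 36/5b = 3200.0ms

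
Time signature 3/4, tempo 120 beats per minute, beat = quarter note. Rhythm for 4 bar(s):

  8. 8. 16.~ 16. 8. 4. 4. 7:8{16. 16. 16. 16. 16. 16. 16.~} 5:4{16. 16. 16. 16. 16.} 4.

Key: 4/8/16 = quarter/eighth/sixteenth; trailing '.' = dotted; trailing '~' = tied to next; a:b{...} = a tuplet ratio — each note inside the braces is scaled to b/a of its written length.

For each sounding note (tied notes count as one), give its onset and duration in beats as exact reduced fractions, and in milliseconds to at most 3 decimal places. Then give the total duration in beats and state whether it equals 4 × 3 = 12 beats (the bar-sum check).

1) 0.0ms=0b +375.0ms=3/4b
2) 375.0ms=3/4b +375.0ms=3/4b
3) 750.0ms=3/2b +375.0ms=3/4b
4) 1125.0ms=9/4b +375.0ms=3/4b
5) 1500.0ms=3b +750.0ms=3/2b
6) 2250.0ms=9/2b +750.0ms=3/2b
7) 3000.0ms=6b +214.286ms=3/7b
8) 3214.286ms=45/7b +214.286ms=3/7b
9) 3428.571ms=48/7b +214.286ms=3/7b
10) 3642.857ms=51/7b +214.286ms=3/7b
11) 3857.143ms=54/7b +214.286ms=3/7b
12) 4071.429ms=57/7b +214.286ms=3/7b
13) 4285.714ms=60/7b +364.286ms=51/70b
14) 4650.0ms=93/10b +150.0ms=3/10b
15) 4800.0ms=48/5b +150.0ms=3/10b
16) 4950.0ms=99/10b +150.0ms=3/10b
17) 5100.0ms=51/5b +150.0ms=3/10b
18) 5250.0ms=21/2b +750.0ms=3/2b
Σ=12b of 12 (120bpm 3/4) — PASS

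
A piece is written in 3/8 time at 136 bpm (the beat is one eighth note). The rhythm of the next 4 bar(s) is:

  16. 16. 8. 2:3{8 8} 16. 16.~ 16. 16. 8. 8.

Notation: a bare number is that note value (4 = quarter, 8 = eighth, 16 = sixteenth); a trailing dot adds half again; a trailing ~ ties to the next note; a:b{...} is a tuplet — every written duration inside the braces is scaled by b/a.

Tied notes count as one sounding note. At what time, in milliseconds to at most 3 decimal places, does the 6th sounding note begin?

note 6 onset = 6b = 2647.059ms

1. 0.0ms @ 0 + 330.882ms (3/4)
2. 330.882ms @ 3/4 + 330.882ms (3/4)
3. 661.765ms @ 3/2 + 661.765ms (3/2)
4. 1323.529ms @ 3 + 661.765ms (3/2)
5. 1985.294ms @ 9/2 + 661.765ms (3/2)
6. 2647.059ms @ 6 + 330.882ms (3/4)
7. 2977.941ms @ 27/4 + 661.765ms (3/2)
8. 3639.706ms @ 33/4 + 330.882ms (3/4)
9. 3970.588ms @ 9 + 661.765ms (3/2)
10. 4632.353ms @ 21/2 + 661.765ms (3/2)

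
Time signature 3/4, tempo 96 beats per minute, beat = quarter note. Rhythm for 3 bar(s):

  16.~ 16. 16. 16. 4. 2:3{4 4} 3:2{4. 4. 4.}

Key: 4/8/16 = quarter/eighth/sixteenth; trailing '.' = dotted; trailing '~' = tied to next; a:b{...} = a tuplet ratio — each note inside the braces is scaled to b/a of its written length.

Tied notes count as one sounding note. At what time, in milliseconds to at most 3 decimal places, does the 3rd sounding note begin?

note 3 onset = 9/8b = 703.125ms

1. 0.0ms @ 0 + 468.75ms (3/4)
2. 468.75ms @ 3/4 + 234.375ms (3/8)
3. 703.125ms @ 9/8 + 234.375ms (3/8)
4. 937.5ms @ 3/2 + 937.5ms (3/2)
5. 1875.0ms @ 3 + 937.5ms (3/2)
6. 2812.5ms @ 9/2 + 937.5ms (3/2)
7. 3750.0ms @ 6 + 625.0ms (1)
8. 4375.0ms @ 7 + 625.0ms (1)
9. 5000.0ms @ 8 + 625.0ms (1)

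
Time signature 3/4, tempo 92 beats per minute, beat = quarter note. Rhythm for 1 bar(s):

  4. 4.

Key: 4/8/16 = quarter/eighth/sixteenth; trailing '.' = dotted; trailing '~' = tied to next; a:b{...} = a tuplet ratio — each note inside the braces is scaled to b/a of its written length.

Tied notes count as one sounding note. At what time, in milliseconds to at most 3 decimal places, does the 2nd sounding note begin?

1. 0.0ms @ 0 + 978.261ms (3/2)
2. 978.261ms @ 3/2 + 978.261ms (3/2)

note 2 onset = 3/2b = 978.261ms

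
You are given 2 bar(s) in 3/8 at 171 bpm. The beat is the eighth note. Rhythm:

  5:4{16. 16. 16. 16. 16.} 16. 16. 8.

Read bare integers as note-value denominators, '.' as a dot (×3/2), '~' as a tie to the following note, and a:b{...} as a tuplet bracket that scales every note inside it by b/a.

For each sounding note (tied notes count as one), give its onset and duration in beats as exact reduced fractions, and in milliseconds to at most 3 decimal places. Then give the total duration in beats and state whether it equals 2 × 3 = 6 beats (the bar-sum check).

1) 0.0ms=0b +210.526ms=3/5b
2) 210.526ms=3/5b +210.526ms=3/5b
3) 421.053ms=6/5b +210.526ms=3/5b
4) 631.579ms=9/5b +210.526ms=3/5b
5) 842.105ms=12/5b +210.526ms=3/5b
6) 1052.632ms=3b +263.158ms=3/4b
7) 1315.789ms=15/4b +263.158ms=3/4b
8) 1578.947ms=9/2b +526.316ms=3/2b
Σ=6b of 6 (171bpm 3/8) — PASS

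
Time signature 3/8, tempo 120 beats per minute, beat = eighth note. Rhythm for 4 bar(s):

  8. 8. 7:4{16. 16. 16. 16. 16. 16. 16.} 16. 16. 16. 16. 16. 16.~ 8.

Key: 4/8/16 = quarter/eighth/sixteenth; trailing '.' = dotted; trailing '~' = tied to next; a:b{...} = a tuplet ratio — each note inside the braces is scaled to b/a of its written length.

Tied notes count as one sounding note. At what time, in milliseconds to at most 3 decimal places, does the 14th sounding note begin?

note 14 onset = 9b = 4500.0ms

1. 0.0ms @ 0 + 750.0ms (3/2)
2. 750.0ms @ 3/2 + 750.0ms (3/2)
3. 1500.0ms @ 3 + 214.286ms (3/7)
4. 1714.286ms @ 24/7 + 214.286ms (3/7)
5. 1928.571ms @ 27/7 + 214.286ms (3/7)
6. 2142.857ms @ 30/7 + 214.286ms (3/7)
7. 2357.143ms @ 33/7 + 214.286ms (3/7)
8. 2571.429ms @ 36/7 + 214.286ms (3/7)
9. 2785.714ms @ 39/7 + 214.286ms (3/7)
10. 3000.0ms @ 6 + 375.0ms (3/4)
11. 3375.0ms @ 27/4 + 375.0ms (3/4)
12. 3750.0ms @ 15/2 + 375.0ms (3/4)
13. 4125.0ms @ 33/4 + 375.0ms (3/4)
14. 4500.0ms @ 9 + 375.0ms (3/4)
15. 4875.0ms @ 39/4 + 1125.0ms (9/4)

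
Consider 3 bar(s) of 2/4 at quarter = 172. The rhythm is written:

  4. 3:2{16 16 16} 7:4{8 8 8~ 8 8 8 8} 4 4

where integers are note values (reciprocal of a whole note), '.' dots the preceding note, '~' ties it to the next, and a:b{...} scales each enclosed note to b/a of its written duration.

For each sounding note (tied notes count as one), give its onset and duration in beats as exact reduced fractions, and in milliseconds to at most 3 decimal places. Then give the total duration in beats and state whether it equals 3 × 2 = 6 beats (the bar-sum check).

1) 0.0ms=0b +523.256ms=3/2b
2) 523.256ms=3/2b +58.14ms=1/6b
3) 581.395ms=5/3b +58.14ms=1/6b
4) 639.535ms=11/6b +58.14ms=1/6b
5) 697.674ms=2b +99.668ms=2/7b
6) 797.342ms=16/7b +99.668ms=2/7b
7) 897.01ms=18/7b +199.336ms=4/7b
8) 1096.346ms=22/7b +99.668ms=2/7b
9) 1196.013ms=24/7b +99.668ms=2/7b
10) 1295.681ms=26/7b +99.668ms=2/7b
11) 1395.349ms=4b +348.837ms=1b
12) 1744.186ms=5b +348.837ms=1b
Σ=6b of 6 (172bpm 2/4) — PASS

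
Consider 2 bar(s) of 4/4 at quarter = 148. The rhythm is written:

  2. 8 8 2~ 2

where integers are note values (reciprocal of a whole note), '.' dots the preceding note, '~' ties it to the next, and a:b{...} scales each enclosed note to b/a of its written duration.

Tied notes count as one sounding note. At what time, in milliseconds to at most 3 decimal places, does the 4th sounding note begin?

1. 0.0ms @ 0 + 1216.216ms (3)
2. 1216.216ms @ 3 + 202.703ms (1/2)
3. 1418.919ms @ 7/2 + 202.703ms (1/2)
4. 1621.622ms @ 4 + 1621.622ms (4)

note 4 onset = 4b = 1621.622ms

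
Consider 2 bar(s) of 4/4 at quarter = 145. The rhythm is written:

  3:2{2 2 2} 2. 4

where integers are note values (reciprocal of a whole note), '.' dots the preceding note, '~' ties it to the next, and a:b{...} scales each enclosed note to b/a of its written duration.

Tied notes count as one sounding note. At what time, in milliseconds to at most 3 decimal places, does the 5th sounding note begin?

1. 0.0ms @ 0 + 551.724ms (4/3)
2. 551.724ms @ 4/3 + 551.724ms (4/3)
3. 1103.448ms @ 8/3 + 551.724ms (4/3)
4. 1655.172ms @ 4 + 1241.379ms (3)
5. 2896.552ms @ 7 + 413.793ms (1)

note 5 onset = 7b = 2896.552ms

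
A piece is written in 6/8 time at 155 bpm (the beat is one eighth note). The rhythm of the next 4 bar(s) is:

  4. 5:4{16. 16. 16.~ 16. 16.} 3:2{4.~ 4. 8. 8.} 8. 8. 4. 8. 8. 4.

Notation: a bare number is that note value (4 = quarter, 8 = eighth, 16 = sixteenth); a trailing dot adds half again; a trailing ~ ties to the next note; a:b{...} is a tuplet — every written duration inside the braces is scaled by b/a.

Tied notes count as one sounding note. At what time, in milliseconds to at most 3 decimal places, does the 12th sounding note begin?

note 12 onset = 18b = 6967.742ms

1. 0.0ms @ 0 + 1161.29ms (3)
2. 1161.29ms @ 3 + 232.258ms (3/5)
3. 1393.548ms @ 18/5 + 232.258ms (3/5)
4. 1625.806ms @ 21/5 + 464.516ms (6/5)
5. 2090.323ms @ 27/5 + 232.258ms (3/5)
6. 2322.581ms @ 6 + 1548.387ms (4)
7. 3870.968ms @ 10 + 387.097ms (1)
8. 4258.065ms @ 11 + 387.097ms (1)
9. 4645.161ms @ 12 + 580.645ms (3/2)
10. 5225.806ms @ 27/2 + 580.645ms (3/2)
11. 5806.452ms @ 15 + 1161.29ms (3)
12. 6967.742ms @ 18 + 580.645ms (3/2)
13. 7548.387ms @ 39/2 + 580.645ms (3/2)
14. 8129.032ms @ 21 + 1161.29ms (3)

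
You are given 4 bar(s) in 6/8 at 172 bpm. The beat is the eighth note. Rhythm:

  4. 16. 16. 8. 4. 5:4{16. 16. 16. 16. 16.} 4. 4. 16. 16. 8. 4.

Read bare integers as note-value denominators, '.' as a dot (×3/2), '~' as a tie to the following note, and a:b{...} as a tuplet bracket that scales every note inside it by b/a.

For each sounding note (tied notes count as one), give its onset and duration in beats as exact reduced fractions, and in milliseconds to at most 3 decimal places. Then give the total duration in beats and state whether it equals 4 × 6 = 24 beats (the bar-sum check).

1) 0.0ms=0b +1046.512ms=3b
2) 1046.512ms=3b +261.628ms=3/4b
3) 1308.14ms=15/4b +261.628ms=3/4b
4) 1569.767ms=9/2b +523.256ms=3/2b
5) 2093.023ms=6b +1046.512ms=3b
6) 3139.535ms=9b +209.302ms=3/5b
7) 3348.837ms=48/5b +209.302ms=3/5b
8) 3558.14ms=51/5b +209.302ms=3/5b
9) 3767.442ms=54/5b +209.302ms=3/5b
10) 3976.744ms=57/5b +209.302ms=3/5b
11) 4186.047ms=12b +1046.512ms=3b
12) 5232.558ms=15b +1046.512ms=3b
13) 6279.07ms=18b +261.628ms=3/4b
14) 6540.698ms=75/4b +261.628ms=3/4b
15) 6802.326ms=39/2b +523.256ms=3/2b
16) 7325.581ms=21b +1046.512ms=3b
Σ=24b of 24 (172bpm 6/8) — PASS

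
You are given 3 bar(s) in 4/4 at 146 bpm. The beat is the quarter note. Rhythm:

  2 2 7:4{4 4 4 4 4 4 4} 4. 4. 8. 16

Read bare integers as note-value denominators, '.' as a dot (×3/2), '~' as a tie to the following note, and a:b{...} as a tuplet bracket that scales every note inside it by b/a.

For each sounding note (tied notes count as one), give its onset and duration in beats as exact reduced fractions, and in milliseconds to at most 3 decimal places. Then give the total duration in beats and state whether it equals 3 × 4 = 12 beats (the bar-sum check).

1) 0.0ms=0b +821.918ms=2b
2) 821.918ms=2b +821.918ms=2b
3) 1643.836ms=4b +234.834ms=4/7b
4) 1878.669ms=32/7b +234.834ms=4/7b
5) 2113.503ms=36/7b +234.834ms=4/7b
6) 2348.337ms=40/7b +234.834ms=4/7b
7) 2583.17ms=44/7b +234.834ms=4/7b
8) 2818.004ms=48/7b +234.834ms=4/7b
9) 3052.838ms=52/7b +234.834ms=4/7b
10) 3287.671ms=8b +616.438ms=3/2b
11) 3904.11ms=19/2b +616.438ms=3/2b
12) 4520.548ms=11b +308.219ms=3/4b
13) 4828.767ms=47/4b +102.74ms=1/4b
Σ=12b of 12 (146bpm 4/4) — PASS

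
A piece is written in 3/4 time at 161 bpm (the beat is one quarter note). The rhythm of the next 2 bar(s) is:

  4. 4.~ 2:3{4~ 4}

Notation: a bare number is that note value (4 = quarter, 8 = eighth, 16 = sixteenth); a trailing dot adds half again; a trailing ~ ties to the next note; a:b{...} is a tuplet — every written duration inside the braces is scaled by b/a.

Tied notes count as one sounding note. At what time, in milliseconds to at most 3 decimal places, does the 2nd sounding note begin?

note 2 onset = 3/2b = 559.006ms

1. 0.0ms @ 0 + 559.006ms (3/2)
2. 559.006ms @ 3/2 + 1677.019ms (9/2)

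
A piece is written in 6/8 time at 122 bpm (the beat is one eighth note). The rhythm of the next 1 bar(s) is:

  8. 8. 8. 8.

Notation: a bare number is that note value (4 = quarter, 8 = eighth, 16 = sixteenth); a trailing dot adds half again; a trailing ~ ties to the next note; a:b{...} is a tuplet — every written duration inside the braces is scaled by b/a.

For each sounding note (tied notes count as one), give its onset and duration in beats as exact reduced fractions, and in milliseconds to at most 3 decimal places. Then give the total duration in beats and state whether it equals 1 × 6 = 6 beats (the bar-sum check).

1) 0.0ms=0b +737.705ms=3/2b
2) 737.705ms=3/2b +737.705ms=3/2b
3) 1475.41ms=3b +737.705ms=3/2b
4) 2213.115ms=9/2b +737.705ms=3/2b
Σ=6b of 6 (122bpm 6/8) — PASS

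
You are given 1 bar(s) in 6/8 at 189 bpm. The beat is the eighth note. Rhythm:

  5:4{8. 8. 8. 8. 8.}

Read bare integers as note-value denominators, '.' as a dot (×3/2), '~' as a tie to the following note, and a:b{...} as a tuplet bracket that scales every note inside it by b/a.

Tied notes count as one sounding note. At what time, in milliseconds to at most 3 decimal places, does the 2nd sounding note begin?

note 2 onset = 6/5b = 380.952ms

1. 0.0ms @ 0 + 380.952ms (6/5)
2. 380.952ms @ 6/5 + 380.952ms (6/5)
3. 761.905ms @ 12/5 + 380.952ms (6/5)
4. 1142.857ms @ 18/5 + 380.952ms (6/5)
5. 1523.81ms @ 24/5 + 380.952ms (6/5)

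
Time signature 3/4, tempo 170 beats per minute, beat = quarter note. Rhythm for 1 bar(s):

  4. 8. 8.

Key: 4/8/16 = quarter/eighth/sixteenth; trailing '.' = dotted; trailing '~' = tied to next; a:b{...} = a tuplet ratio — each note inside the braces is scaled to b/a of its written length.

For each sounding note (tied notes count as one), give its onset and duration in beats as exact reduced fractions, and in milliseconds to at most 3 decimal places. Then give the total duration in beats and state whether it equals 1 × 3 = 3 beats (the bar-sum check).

1) 0.0ms=0b +529.412ms=3/2b
2) 529.412ms=3/2b +264.706ms=3/4b
3) 794.118ms=9/4b +264.706ms=3/4b
Σ=3b of 3 (170bpm 3/4) — PASS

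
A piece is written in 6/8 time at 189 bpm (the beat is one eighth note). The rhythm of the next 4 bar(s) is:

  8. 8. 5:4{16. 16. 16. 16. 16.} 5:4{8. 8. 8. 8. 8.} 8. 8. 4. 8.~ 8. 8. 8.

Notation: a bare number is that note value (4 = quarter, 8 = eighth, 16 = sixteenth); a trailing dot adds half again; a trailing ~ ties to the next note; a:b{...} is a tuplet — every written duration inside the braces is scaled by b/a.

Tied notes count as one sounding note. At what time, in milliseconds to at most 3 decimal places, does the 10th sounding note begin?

1. 0.0ms @ 0 + 476.19ms (3/2)
2. 476.19ms @ 3/2 + 476.19ms (3/2)
3. 952.381ms @ 3 + 190.476ms (3/5)
4. 1142.857ms @ 18/5 + 190.476ms (3/5)
5. 1333.333ms @ 21/5 + 190.476ms (3/5)
6. 1523.81ms @ 24/5 + 190.476ms (3/5)
7. 1714.286ms @ 27/5 + 190.476ms (3/5)
8. 1904.762ms @ 6 + 380.952ms (6/5)
9. 2285.714ms @ 36/5 + 380.952ms (6/5)
10. 2666.667ms @ 42/5 + 380.952ms (6/5)
11. 3047.619ms @ 48/5 + 380.952ms (6/5)
12. 3428.571ms @ 54/5 + 380.952ms (6/5)
13. 3809.524ms @ 12 + 476.19ms (3/2)
14. 4285.714ms @ 27/2 + 476.19ms (3/2)
15. 4761.905ms @ 15 + 952.381ms (3)
16. 5714.286ms @ 18 + 952.381ms (3)
17. 6666.667ms @ 21 + 476.19ms (3/2)
18. 7142.857ms @ 45/2 + 476.19ms (3/2)

note 10 onset = 42/5b = 2666.667ms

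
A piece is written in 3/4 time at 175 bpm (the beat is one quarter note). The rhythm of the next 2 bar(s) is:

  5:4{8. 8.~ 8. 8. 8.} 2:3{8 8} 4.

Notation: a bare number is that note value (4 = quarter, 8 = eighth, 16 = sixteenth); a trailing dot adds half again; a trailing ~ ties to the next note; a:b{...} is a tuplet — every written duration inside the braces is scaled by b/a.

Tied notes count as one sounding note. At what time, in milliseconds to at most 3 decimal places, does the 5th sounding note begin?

1. 0.0ms @ 0 + 205.714ms (3/5)
2. 205.714ms @ 3/5 + 411.429ms (6/5)
3. 617.143ms @ 9/5 + 205.714ms (3/5)
4. 822.857ms @ 12/5 + 205.714ms (3/5)
5. 1028.571ms @ 3 + 257.143ms (3/4)
6. 1285.714ms @ 15/4 + 257.143ms (3/4)
7. 1542.857ms @ 9/2 + 514.286ms (3/2)

note 5 onset = 3b = 1028.571ms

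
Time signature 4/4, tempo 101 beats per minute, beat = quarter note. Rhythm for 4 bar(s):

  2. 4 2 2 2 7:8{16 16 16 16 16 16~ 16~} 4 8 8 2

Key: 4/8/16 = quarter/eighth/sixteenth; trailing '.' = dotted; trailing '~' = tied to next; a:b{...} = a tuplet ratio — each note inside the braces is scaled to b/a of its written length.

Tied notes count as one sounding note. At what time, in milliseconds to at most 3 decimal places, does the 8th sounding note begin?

1. 0.0ms @ 0 + 1782.178ms (3)
2. 1782.178ms @ 3 + 594.059ms (1)
3. 2376.238ms @ 4 + 1188.119ms (2)
4. 3564.356ms @ 6 + 1188.119ms (2)
5. 4752.475ms @ 8 + 1188.119ms (2)
6. 5940.594ms @ 10 + 169.731ms (2/7)
7. 6110.325ms @ 72/7 + 169.731ms (2/7)
8. 6280.057ms @ 74/7 + 169.731ms (2/7)
9. 6449.788ms @ 76/7 + 169.731ms (2/7)
10. 6619.519ms @ 78/7 + 169.731ms (2/7)
11. 6789.25ms @ 80/7 + 933.522ms (11/7)
12. 7722.772ms @ 13 + 297.03ms (1/2)
13. 8019.802ms @ 27/2 + 297.03ms (1/2)
14. 8316.832ms @ 14 + 1188.119ms (2)

note 8 onset = 74/7b = 6280.057ms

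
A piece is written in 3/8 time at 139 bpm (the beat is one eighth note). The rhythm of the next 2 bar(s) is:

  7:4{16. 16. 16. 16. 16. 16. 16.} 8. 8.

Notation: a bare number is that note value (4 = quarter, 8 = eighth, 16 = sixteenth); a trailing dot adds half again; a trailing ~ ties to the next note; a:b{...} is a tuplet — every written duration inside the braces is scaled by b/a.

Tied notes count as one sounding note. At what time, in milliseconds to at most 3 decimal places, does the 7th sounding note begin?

note 7 onset = 18/7b = 1109.969ms

1. 0.0ms @ 0 + 184.995ms (3/7)
2. 184.995ms @ 3/7 + 184.995ms (3/7)
3. 369.99ms @ 6/7 + 184.995ms (3/7)
4. 554.985ms @ 9/7 + 184.995ms (3/7)
5. 739.979ms @ 12/7 + 184.995ms (3/7)
6. 924.974ms @ 15/7 + 184.995ms (3/7)
7. 1109.969ms @ 18/7 + 184.995ms (3/7)
8. 1294.964ms @ 3 + 647.482ms (3/2)
9. 1942.446ms @ 9/2 + 647.482ms (3/2)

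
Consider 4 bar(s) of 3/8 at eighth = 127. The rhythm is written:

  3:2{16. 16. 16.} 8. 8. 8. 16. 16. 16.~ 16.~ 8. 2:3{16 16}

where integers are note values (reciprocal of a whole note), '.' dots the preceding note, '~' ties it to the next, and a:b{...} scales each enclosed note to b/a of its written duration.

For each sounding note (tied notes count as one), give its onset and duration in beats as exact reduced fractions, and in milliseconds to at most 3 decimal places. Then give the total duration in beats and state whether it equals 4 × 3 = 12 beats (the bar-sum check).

1) 0.0ms=0b +236.22ms=1/2b
2) 236.22ms=1/2b +236.22ms=1/2b
3) 472.441ms=1b +236.22ms=1/2b
4) 708.661ms=3/2b +708.661ms=3/2b
5) 1417.323ms=3b +708.661ms=3/2b
6) 2125.984ms=9/2b +708.661ms=3/2b
7) 2834.646ms=6b +354.331ms=3/4b
8) 3188.976ms=27/4b +354.331ms=3/4b
9) 3543.307ms=15/2b +1417.323ms=3b
10) 4960.63ms=21/2b +354.331ms=3/4b
11) 5314.961ms=45/4b +354.331ms=3/4b
Σ=12b of 12 (127bpm 3/8) — PASS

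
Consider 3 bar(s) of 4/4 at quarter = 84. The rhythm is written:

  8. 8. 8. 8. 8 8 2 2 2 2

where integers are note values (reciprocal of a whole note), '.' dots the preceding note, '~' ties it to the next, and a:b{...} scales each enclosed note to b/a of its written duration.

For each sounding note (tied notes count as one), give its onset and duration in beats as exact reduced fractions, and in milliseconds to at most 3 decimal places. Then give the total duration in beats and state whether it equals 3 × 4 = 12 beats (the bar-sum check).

1) 0.0ms=0b +535.714ms=3/4b
2) 535.714ms=3/4b +535.714ms=3/4b
3) 1071.429ms=3/2b +535.714ms=3/4b
4) 1607.143ms=9/4b +535.714ms=3/4b
5) 2142.857ms=3b +357.143ms=1/2b
6) 2500.0ms=7/2b +357.143ms=1/2b
7) 2857.143ms=4b +1428.571ms=2b
8) 4285.714ms=6b +1428.571ms=2b
9) 5714.286ms=8b +1428.571ms=2b
10) 7142.857ms=10b +1428.571ms=2b
Σ=12b of 12 (84bpm 4/4) — PASS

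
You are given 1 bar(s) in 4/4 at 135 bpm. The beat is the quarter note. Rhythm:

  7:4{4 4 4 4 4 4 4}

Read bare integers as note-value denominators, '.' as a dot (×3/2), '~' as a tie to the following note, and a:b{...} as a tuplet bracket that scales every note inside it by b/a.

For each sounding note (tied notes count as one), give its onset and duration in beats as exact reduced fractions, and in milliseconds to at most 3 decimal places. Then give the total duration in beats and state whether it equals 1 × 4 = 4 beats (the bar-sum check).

1) 0.0ms=0b +253.968ms=4/7b
2) 253.968ms=4/7b +253.968ms=4/7b
3) 507.937ms=8/7b +253.968ms=4/7b
4) 761.905ms=12/7b +253.968ms=4/7b
5) 1015.873ms=16/7b +253.968ms=4/7b
6) 1269.841ms=20/7b +253.968ms=4/7b
7) 1523.81ms=24/7b +253.968ms=4/7b
Σ=4b of 4 (135bpm 4/4) — PASS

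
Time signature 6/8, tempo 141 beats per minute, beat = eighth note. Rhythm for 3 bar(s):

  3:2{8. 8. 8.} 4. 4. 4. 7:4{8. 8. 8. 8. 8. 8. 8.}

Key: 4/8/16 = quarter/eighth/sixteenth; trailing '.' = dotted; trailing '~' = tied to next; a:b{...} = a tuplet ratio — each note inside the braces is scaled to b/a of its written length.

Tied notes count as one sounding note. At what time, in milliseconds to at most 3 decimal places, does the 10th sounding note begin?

note 10 onset = 102/7b = 6200.608ms

1. 0.0ms @ 0 + 425.532ms (1)
2. 425.532ms @ 1 + 425.532ms (1)
3. 851.064ms @ 2 + 425.532ms (1)
4. 1276.596ms @ 3 + 1276.596ms (3)
5. 2553.191ms @ 6 + 1276.596ms (3)
6. 3829.787ms @ 9 + 1276.596ms (3)
7. 5106.383ms @ 12 + 364.742ms (6/7)
8. 5471.125ms @ 90/7 + 364.742ms (6/7)
9. 5835.866ms @ 96/7 + 364.742ms (6/7)
10. 6200.608ms @ 102/7 + 364.742ms (6/7)
11. 6565.35ms @ 108/7 + 364.742ms (6/7)
12. 6930.091ms @ 114/7 + 364.742ms (6/7)
13. 7294.833ms @ 120/7 + 364.742ms (6/7)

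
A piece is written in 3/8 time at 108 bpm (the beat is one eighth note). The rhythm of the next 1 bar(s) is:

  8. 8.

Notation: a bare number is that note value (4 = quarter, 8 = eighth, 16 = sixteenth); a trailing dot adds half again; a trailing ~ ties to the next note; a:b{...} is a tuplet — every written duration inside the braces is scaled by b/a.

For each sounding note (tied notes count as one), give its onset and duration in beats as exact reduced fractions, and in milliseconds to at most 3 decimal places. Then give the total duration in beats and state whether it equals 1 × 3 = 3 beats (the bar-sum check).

1) 0.0ms=0b +833.333ms=3/2b
2) 833.333ms=3/2b +833.333ms=3/2b
Σ=3b of 3 (108bpm 3/8) — PASS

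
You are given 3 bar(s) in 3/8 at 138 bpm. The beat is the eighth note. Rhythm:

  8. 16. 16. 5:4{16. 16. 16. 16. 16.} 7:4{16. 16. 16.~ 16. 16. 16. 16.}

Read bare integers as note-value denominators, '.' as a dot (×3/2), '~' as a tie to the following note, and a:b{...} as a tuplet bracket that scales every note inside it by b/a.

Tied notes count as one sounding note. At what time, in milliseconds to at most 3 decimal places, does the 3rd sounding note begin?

note 3 onset = 9/4b = 978.261ms

1. 0.0ms @ 0 + 652.174ms (3/2)
2. 652.174ms @ 3/2 + 326.087ms (3/4)
3. 978.261ms @ 9/4 + 326.087ms (3/4)
4. 1304.348ms @ 3 + 260.87ms (3/5)
5. 1565.217ms @ 18/5 + 260.87ms (3/5)
6. 1826.087ms @ 21/5 + 260.87ms (3/5)
7. 2086.957ms @ 24/5 + 260.87ms (3/5)
8. 2347.826ms @ 27/5 + 260.87ms (3/5)
9. 2608.696ms @ 6 + 186.335ms (3/7)
10. 2795.031ms @ 45/7 + 186.335ms (3/7)
11. 2981.366ms @ 48/7 + 372.671ms (6/7)
12. 3354.037ms @ 54/7 + 186.335ms (3/7)
13. 3540.373ms @ 57/7 + 186.335ms (3/7)
14. 3726.708ms @ 60/7 + 186.335ms (3/7)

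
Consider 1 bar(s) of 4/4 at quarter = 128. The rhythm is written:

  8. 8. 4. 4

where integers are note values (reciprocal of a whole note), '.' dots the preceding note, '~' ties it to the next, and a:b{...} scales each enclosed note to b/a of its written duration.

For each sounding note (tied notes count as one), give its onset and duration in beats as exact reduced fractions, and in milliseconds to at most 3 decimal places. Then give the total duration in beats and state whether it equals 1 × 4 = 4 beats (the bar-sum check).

1) 0.0ms=0b +351.562ms=3/4b
2) 351.562ms=3/4b +351.562ms=3/4b
3) 703.125ms=3/2b +703.125ms=3/2b
4) 1406.25ms=3b +468.75ms=1b
Σ=4b of 4 (128bpm 4/4) — PASS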